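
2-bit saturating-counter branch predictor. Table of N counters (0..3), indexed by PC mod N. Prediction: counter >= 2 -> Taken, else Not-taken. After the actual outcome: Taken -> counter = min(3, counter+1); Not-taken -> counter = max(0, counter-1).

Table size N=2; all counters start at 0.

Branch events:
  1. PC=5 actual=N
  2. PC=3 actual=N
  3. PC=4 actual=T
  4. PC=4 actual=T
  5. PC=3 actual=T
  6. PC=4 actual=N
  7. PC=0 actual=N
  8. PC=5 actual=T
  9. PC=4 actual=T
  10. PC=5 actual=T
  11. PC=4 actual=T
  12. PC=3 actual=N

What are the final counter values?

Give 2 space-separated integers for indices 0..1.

Answer: 2 2

Derivation:
Ev 1: PC=5 idx=1 pred=N actual=N -> ctr[1]=0
Ev 2: PC=3 idx=1 pred=N actual=N -> ctr[1]=0
Ev 3: PC=4 idx=0 pred=N actual=T -> ctr[0]=1
Ev 4: PC=4 idx=0 pred=N actual=T -> ctr[0]=2
Ev 5: PC=3 idx=1 pred=N actual=T -> ctr[1]=1
Ev 6: PC=4 idx=0 pred=T actual=N -> ctr[0]=1
Ev 7: PC=0 idx=0 pred=N actual=N -> ctr[0]=0
Ev 8: PC=5 idx=1 pred=N actual=T -> ctr[1]=2
Ev 9: PC=4 idx=0 pred=N actual=T -> ctr[0]=1
Ev 10: PC=5 idx=1 pred=T actual=T -> ctr[1]=3
Ev 11: PC=4 idx=0 pred=N actual=T -> ctr[0]=2
Ev 12: PC=3 idx=1 pred=T actual=N -> ctr[1]=2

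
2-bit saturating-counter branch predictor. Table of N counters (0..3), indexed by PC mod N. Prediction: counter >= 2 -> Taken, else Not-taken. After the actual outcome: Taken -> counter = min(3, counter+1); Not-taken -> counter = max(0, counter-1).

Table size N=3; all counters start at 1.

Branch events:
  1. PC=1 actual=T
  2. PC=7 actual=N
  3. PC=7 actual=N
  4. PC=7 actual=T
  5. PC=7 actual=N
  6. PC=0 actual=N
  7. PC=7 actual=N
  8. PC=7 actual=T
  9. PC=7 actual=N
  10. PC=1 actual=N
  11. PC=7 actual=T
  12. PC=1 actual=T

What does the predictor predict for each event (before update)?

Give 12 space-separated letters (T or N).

Ev 1: PC=1 idx=1 pred=N actual=T -> ctr[1]=2
Ev 2: PC=7 idx=1 pred=T actual=N -> ctr[1]=1
Ev 3: PC=7 idx=1 pred=N actual=N -> ctr[1]=0
Ev 4: PC=7 idx=1 pred=N actual=T -> ctr[1]=1
Ev 5: PC=7 idx=1 pred=N actual=N -> ctr[1]=0
Ev 6: PC=0 idx=0 pred=N actual=N -> ctr[0]=0
Ev 7: PC=7 idx=1 pred=N actual=N -> ctr[1]=0
Ev 8: PC=7 idx=1 pred=N actual=T -> ctr[1]=1
Ev 9: PC=7 idx=1 pred=N actual=N -> ctr[1]=0
Ev 10: PC=1 idx=1 pred=N actual=N -> ctr[1]=0
Ev 11: PC=7 idx=1 pred=N actual=T -> ctr[1]=1
Ev 12: PC=1 idx=1 pred=N actual=T -> ctr[1]=2

Answer: N T N N N N N N N N N N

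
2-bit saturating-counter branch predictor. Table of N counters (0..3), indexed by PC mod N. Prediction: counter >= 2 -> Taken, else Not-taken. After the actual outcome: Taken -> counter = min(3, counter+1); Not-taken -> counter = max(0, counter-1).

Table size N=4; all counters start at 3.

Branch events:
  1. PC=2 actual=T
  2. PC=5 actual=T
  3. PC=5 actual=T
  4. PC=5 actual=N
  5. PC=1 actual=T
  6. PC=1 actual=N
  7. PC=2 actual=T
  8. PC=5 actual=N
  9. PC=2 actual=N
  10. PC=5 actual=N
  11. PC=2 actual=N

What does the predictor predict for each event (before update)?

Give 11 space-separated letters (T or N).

Answer: T T T T T T T T T N T

Derivation:
Ev 1: PC=2 idx=2 pred=T actual=T -> ctr[2]=3
Ev 2: PC=5 idx=1 pred=T actual=T -> ctr[1]=3
Ev 3: PC=5 idx=1 pred=T actual=T -> ctr[1]=3
Ev 4: PC=5 idx=1 pred=T actual=N -> ctr[1]=2
Ev 5: PC=1 idx=1 pred=T actual=T -> ctr[1]=3
Ev 6: PC=1 idx=1 pred=T actual=N -> ctr[1]=2
Ev 7: PC=2 idx=2 pred=T actual=T -> ctr[2]=3
Ev 8: PC=5 idx=1 pred=T actual=N -> ctr[1]=1
Ev 9: PC=2 idx=2 pred=T actual=N -> ctr[2]=2
Ev 10: PC=5 idx=1 pred=N actual=N -> ctr[1]=0
Ev 11: PC=2 idx=2 pred=T actual=N -> ctr[2]=1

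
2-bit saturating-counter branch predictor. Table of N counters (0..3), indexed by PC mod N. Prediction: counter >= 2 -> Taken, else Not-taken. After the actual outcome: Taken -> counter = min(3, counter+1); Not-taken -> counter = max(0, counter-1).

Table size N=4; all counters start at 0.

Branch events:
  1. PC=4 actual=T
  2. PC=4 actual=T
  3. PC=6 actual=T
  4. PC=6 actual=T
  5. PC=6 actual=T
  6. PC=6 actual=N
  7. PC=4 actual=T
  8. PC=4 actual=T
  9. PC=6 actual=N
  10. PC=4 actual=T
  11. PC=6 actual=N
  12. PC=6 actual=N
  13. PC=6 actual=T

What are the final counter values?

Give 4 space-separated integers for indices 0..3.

Answer: 3 0 1 0

Derivation:
Ev 1: PC=4 idx=0 pred=N actual=T -> ctr[0]=1
Ev 2: PC=4 idx=0 pred=N actual=T -> ctr[0]=2
Ev 3: PC=6 idx=2 pred=N actual=T -> ctr[2]=1
Ev 4: PC=6 idx=2 pred=N actual=T -> ctr[2]=2
Ev 5: PC=6 idx=2 pred=T actual=T -> ctr[2]=3
Ev 6: PC=6 idx=2 pred=T actual=N -> ctr[2]=2
Ev 7: PC=4 idx=0 pred=T actual=T -> ctr[0]=3
Ev 8: PC=4 idx=0 pred=T actual=T -> ctr[0]=3
Ev 9: PC=6 idx=2 pred=T actual=N -> ctr[2]=1
Ev 10: PC=4 idx=0 pred=T actual=T -> ctr[0]=3
Ev 11: PC=6 idx=2 pred=N actual=N -> ctr[2]=0
Ev 12: PC=6 idx=2 pred=N actual=N -> ctr[2]=0
Ev 13: PC=6 idx=2 pred=N actual=T -> ctr[2]=1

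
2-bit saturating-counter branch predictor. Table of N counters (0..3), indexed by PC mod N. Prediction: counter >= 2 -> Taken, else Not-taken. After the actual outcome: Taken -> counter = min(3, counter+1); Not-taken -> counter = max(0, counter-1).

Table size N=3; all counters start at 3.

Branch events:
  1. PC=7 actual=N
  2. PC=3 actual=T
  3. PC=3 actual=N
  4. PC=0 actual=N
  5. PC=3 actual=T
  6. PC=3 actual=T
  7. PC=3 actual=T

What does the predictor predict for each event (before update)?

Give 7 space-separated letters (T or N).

Answer: T T T T N T T

Derivation:
Ev 1: PC=7 idx=1 pred=T actual=N -> ctr[1]=2
Ev 2: PC=3 idx=0 pred=T actual=T -> ctr[0]=3
Ev 3: PC=3 idx=0 pred=T actual=N -> ctr[0]=2
Ev 4: PC=0 idx=0 pred=T actual=N -> ctr[0]=1
Ev 5: PC=3 idx=0 pred=N actual=T -> ctr[0]=2
Ev 6: PC=3 idx=0 pred=T actual=T -> ctr[0]=3
Ev 7: PC=3 idx=0 pred=T actual=T -> ctr[0]=3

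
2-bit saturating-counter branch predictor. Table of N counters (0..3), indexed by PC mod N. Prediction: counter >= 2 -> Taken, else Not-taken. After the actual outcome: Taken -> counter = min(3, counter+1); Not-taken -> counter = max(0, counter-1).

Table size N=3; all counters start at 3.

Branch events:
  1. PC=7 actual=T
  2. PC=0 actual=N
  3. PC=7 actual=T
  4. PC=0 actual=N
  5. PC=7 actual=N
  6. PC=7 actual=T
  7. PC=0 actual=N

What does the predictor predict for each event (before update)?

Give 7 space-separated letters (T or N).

Answer: T T T T T T N

Derivation:
Ev 1: PC=7 idx=1 pred=T actual=T -> ctr[1]=3
Ev 2: PC=0 idx=0 pred=T actual=N -> ctr[0]=2
Ev 3: PC=7 idx=1 pred=T actual=T -> ctr[1]=3
Ev 4: PC=0 idx=0 pred=T actual=N -> ctr[0]=1
Ev 5: PC=7 idx=1 pred=T actual=N -> ctr[1]=2
Ev 6: PC=7 idx=1 pred=T actual=T -> ctr[1]=3
Ev 7: PC=0 idx=0 pred=N actual=N -> ctr[0]=0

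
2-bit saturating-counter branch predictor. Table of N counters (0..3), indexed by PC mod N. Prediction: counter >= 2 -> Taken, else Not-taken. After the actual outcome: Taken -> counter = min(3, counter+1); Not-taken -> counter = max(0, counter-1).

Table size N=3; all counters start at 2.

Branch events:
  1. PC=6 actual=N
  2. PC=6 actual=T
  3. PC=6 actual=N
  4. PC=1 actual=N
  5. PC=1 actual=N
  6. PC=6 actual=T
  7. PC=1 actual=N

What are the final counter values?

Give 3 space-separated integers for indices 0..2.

Ev 1: PC=6 idx=0 pred=T actual=N -> ctr[0]=1
Ev 2: PC=6 idx=0 pred=N actual=T -> ctr[0]=2
Ev 3: PC=6 idx=0 pred=T actual=N -> ctr[0]=1
Ev 4: PC=1 idx=1 pred=T actual=N -> ctr[1]=1
Ev 5: PC=1 idx=1 pred=N actual=N -> ctr[1]=0
Ev 6: PC=6 idx=0 pred=N actual=T -> ctr[0]=2
Ev 7: PC=1 idx=1 pred=N actual=N -> ctr[1]=0

Answer: 2 0 2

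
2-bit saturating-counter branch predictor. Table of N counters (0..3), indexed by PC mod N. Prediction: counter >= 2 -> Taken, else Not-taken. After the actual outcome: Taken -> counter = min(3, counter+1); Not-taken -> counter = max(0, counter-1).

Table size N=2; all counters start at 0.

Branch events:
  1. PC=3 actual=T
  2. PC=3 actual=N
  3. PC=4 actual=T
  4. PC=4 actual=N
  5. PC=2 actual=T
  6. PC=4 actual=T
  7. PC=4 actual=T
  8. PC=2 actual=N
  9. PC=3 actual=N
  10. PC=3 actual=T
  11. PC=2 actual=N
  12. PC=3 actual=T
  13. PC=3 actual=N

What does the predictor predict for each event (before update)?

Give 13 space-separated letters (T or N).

Ev 1: PC=3 idx=1 pred=N actual=T -> ctr[1]=1
Ev 2: PC=3 idx=1 pred=N actual=N -> ctr[1]=0
Ev 3: PC=4 idx=0 pred=N actual=T -> ctr[0]=1
Ev 4: PC=4 idx=0 pred=N actual=N -> ctr[0]=0
Ev 5: PC=2 idx=0 pred=N actual=T -> ctr[0]=1
Ev 6: PC=4 idx=0 pred=N actual=T -> ctr[0]=2
Ev 7: PC=4 idx=0 pred=T actual=T -> ctr[0]=3
Ev 8: PC=2 idx=0 pred=T actual=N -> ctr[0]=2
Ev 9: PC=3 idx=1 pred=N actual=N -> ctr[1]=0
Ev 10: PC=3 idx=1 pred=N actual=T -> ctr[1]=1
Ev 11: PC=2 idx=0 pred=T actual=N -> ctr[0]=1
Ev 12: PC=3 idx=1 pred=N actual=T -> ctr[1]=2
Ev 13: PC=3 idx=1 pred=T actual=N -> ctr[1]=1

Answer: N N N N N N T T N N T N T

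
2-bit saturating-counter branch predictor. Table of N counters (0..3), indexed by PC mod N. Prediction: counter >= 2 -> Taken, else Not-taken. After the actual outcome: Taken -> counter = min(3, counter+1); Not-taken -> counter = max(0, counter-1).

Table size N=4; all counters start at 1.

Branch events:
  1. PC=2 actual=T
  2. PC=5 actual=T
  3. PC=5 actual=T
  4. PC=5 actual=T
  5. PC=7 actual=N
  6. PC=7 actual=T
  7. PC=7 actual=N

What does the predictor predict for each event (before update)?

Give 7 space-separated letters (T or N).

Answer: N N T T N N N

Derivation:
Ev 1: PC=2 idx=2 pred=N actual=T -> ctr[2]=2
Ev 2: PC=5 idx=1 pred=N actual=T -> ctr[1]=2
Ev 3: PC=5 idx=1 pred=T actual=T -> ctr[1]=3
Ev 4: PC=5 idx=1 pred=T actual=T -> ctr[1]=3
Ev 5: PC=7 idx=3 pred=N actual=N -> ctr[3]=0
Ev 6: PC=7 idx=3 pred=N actual=T -> ctr[3]=1
Ev 7: PC=7 idx=3 pred=N actual=N -> ctr[3]=0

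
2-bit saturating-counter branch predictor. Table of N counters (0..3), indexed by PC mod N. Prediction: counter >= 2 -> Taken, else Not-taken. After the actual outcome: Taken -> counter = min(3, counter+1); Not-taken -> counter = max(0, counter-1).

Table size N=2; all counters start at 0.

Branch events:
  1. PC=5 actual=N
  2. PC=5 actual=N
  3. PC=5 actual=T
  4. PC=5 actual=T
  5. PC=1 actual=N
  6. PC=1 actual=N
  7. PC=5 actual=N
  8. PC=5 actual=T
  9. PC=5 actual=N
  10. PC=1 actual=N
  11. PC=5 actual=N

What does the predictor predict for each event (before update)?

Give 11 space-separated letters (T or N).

Ev 1: PC=5 idx=1 pred=N actual=N -> ctr[1]=0
Ev 2: PC=5 idx=1 pred=N actual=N -> ctr[1]=0
Ev 3: PC=5 idx=1 pred=N actual=T -> ctr[1]=1
Ev 4: PC=5 idx=1 pred=N actual=T -> ctr[1]=2
Ev 5: PC=1 idx=1 pred=T actual=N -> ctr[1]=1
Ev 6: PC=1 idx=1 pred=N actual=N -> ctr[1]=0
Ev 7: PC=5 idx=1 pred=N actual=N -> ctr[1]=0
Ev 8: PC=5 idx=1 pred=N actual=T -> ctr[1]=1
Ev 9: PC=5 idx=1 pred=N actual=N -> ctr[1]=0
Ev 10: PC=1 idx=1 pred=N actual=N -> ctr[1]=0
Ev 11: PC=5 idx=1 pred=N actual=N -> ctr[1]=0

Answer: N N N N T N N N N N N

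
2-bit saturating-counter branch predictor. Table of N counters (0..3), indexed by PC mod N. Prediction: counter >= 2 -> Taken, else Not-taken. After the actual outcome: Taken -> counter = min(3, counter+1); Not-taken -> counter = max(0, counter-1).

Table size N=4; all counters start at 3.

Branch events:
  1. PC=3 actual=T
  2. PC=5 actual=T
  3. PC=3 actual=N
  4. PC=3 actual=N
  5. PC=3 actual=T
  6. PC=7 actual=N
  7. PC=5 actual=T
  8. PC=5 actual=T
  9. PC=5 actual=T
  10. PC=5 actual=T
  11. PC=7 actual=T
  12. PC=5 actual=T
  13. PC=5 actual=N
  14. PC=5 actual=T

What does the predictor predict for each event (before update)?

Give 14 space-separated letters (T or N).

Ev 1: PC=3 idx=3 pred=T actual=T -> ctr[3]=3
Ev 2: PC=5 idx=1 pred=T actual=T -> ctr[1]=3
Ev 3: PC=3 idx=3 pred=T actual=N -> ctr[3]=2
Ev 4: PC=3 idx=3 pred=T actual=N -> ctr[3]=1
Ev 5: PC=3 idx=3 pred=N actual=T -> ctr[3]=2
Ev 6: PC=7 idx=3 pred=T actual=N -> ctr[3]=1
Ev 7: PC=5 idx=1 pred=T actual=T -> ctr[1]=3
Ev 8: PC=5 idx=1 pred=T actual=T -> ctr[1]=3
Ev 9: PC=5 idx=1 pred=T actual=T -> ctr[1]=3
Ev 10: PC=5 idx=1 pred=T actual=T -> ctr[1]=3
Ev 11: PC=7 idx=3 pred=N actual=T -> ctr[3]=2
Ev 12: PC=5 idx=1 pred=T actual=T -> ctr[1]=3
Ev 13: PC=5 idx=1 pred=T actual=N -> ctr[1]=2
Ev 14: PC=5 idx=1 pred=T actual=T -> ctr[1]=3

Answer: T T T T N T T T T T N T T T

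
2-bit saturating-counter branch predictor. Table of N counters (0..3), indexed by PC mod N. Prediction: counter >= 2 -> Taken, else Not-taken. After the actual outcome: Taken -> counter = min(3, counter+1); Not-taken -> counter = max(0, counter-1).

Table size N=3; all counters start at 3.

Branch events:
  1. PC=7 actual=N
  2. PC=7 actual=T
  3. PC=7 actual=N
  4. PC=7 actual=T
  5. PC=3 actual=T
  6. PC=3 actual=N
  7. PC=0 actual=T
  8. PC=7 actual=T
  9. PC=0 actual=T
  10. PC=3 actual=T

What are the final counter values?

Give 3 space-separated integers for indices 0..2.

Ev 1: PC=7 idx=1 pred=T actual=N -> ctr[1]=2
Ev 2: PC=7 idx=1 pred=T actual=T -> ctr[1]=3
Ev 3: PC=7 idx=1 pred=T actual=N -> ctr[1]=2
Ev 4: PC=7 idx=1 pred=T actual=T -> ctr[1]=3
Ev 5: PC=3 idx=0 pred=T actual=T -> ctr[0]=3
Ev 6: PC=3 idx=0 pred=T actual=N -> ctr[0]=2
Ev 7: PC=0 idx=0 pred=T actual=T -> ctr[0]=3
Ev 8: PC=7 idx=1 pred=T actual=T -> ctr[1]=3
Ev 9: PC=0 idx=0 pred=T actual=T -> ctr[0]=3
Ev 10: PC=3 idx=0 pred=T actual=T -> ctr[0]=3

Answer: 3 3 3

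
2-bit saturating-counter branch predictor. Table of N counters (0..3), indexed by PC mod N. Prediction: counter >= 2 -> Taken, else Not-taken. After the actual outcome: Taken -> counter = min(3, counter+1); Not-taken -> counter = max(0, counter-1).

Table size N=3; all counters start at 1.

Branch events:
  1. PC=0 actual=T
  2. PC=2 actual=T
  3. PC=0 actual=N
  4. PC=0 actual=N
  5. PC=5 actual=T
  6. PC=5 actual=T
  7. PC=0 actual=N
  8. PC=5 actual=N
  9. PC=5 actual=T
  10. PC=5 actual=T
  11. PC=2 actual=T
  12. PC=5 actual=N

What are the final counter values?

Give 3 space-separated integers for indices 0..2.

Ev 1: PC=0 idx=0 pred=N actual=T -> ctr[0]=2
Ev 2: PC=2 idx=2 pred=N actual=T -> ctr[2]=2
Ev 3: PC=0 idx=0 pred=T actual=N -> ctr[0]=1
Ev 4: PC=0 idx=0 pred=N actual=N -> ctr[0]=0
Ev 5: PC=5 idx=2 pred=T actual=T -> ctr[2]=3
Ev 6: PC=5 idx=2 pred=T actual=T -> ctr[2]=3
Ev 7: PC=0 idx=0 pred=N actual=N -> ctr[0]=0
Ev 8: PC=5 idx=2 pred=T actual=N -> ctr[2]=2
Ev 9: PC=5 idx=2 pred=T actual=T -> ctr[2]=3
Ev 10: PC=5 idx=2 pred=T actual=T -> ctr[2]=3
Ev 11: PC=2 idx=2 pred=T actual=T -> ctr[2]=3
Ev 12: PC=5 idx=2 pred=T actual=N -> ctr[2]=2

Answer: 0 1 2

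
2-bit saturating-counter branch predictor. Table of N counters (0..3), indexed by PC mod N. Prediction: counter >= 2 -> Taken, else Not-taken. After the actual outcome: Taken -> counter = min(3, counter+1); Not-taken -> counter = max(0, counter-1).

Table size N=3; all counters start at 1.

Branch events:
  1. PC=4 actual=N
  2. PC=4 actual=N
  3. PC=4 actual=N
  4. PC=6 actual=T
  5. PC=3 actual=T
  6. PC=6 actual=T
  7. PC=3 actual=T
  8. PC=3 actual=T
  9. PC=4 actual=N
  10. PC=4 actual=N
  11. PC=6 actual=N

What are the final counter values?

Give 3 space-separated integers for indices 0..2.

Ev 1: PC=4 idx=1 pred=N actual=N -> ctr[1]=0
Ev 2: PC=4 idx=1 pred=N actual=N -> ctr[1]=0
Ev 3: PC=4 idx=1 pred=N actual=N -> ctr[1]=0
Ev 4: PC=6 idx=0 pred=N actual=T -> ctr[0]=2
Ev 5: PC=3 idx=0 pred=T actual=T -> ctr[0]=3
Ev 6: PC=6 idx=0 pred=T actual=T -> ctr[0]=3
Ev 7: PC=3 idx=0 pred=T actual=T -> ctr[0]=3
Ev 8: PC=3 idx=0 pred=T actual=T -> ctr[0]=3
Ev 9: PC=4 idx=1 pred=N actual=N -> ctr[1]=0
Ev 10: PC=4 idx=1 pred=N actual=N -> ctr[1]=0
Ev 11: PC=6 idx=0 pred=T actual=N -> ctr[0]=2

Answer: 2 0 1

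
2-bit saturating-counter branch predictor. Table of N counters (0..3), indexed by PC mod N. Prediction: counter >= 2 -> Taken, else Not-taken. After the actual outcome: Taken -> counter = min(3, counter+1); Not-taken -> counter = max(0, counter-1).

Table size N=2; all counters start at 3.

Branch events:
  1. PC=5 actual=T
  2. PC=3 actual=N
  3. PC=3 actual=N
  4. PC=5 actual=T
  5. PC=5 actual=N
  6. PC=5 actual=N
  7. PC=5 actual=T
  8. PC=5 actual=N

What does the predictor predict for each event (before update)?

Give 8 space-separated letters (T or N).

Ev 1: PC=5 idx=1 pred=T actual=T -> ctr[1]=3
Ev 2: PC=3 idx=1 pred=T actual=N -> ctr[1]=2
Ev 3: PC=3 idx=1 pred=T actual=N -> ctr[1]=1
Ev 4: PC=5 idx=1 pred=N actual=T -> ctr[1]=2
Ev 5: PC=5 idx=1 pred=T actual=N -> ctr[1]=1
Ev 6: PC=5 idx=1 pred=N actual=N -> ctr[1]=0
Ev 7: PC=5 idx=1 pred=N actual=T -> ctr[1]=1
Ev 8: PC=5 idx=1 pred=N actual=N -> ctr[1]=0

Answer: T T T N T N N N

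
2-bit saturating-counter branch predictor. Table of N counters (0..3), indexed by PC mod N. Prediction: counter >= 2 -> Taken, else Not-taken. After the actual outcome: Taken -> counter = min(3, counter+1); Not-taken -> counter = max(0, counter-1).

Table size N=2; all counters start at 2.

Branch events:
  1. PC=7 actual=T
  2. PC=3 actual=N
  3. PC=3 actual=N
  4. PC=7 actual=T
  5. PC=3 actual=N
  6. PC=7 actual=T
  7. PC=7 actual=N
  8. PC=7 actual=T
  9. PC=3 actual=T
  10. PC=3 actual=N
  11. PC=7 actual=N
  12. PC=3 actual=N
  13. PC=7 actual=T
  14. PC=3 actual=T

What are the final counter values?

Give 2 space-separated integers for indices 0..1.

Answer: 2 2

Derivation:
Ev 1: PC=7 idx=1 pred=T actual=T -> ctr[1]=3
Ev 2: PC=3 idx=1 pred=T actual=N -> ctr[1]=2
Ev 3: PC=3 idx=1 pred=T actual=N -> ctr[1]=1
Ev 4: PC=7 idx=1 pred=N actual=T -> ctr[1]=2
Ev 5: PC=3 idx=1 pred=T actual=N -> ctr[1]=1
Ev 6: PC=7 idx=1 pred=N actual=T -> ctr[1]=2
Ev 7: PC=7 idx=1 pred=T actual=N -> ctr[1]=1
Ev 8: PC=7 idx=1 pred=N actual=T -> ctr[1]=2
Ev 9: PC=3 idx=1 pred=T actual=T -> ctr[1]=3
Ev 10: PC=3 idx=1 pred=T actual=N -> ctr[1]=2
Ev 11: PC=7 idx=1 pred=T actual=N -> ctr[1]=1
Ev 12: PC=3 idx=1 pred=N actual=N -> ctr[1]=0
Ev 13: PC=7 idx=1 pred=N actual=T -> ctr[1]=1
Ev 14: PC=3 idx=1 pred=N actual=T -> ctr[1]=2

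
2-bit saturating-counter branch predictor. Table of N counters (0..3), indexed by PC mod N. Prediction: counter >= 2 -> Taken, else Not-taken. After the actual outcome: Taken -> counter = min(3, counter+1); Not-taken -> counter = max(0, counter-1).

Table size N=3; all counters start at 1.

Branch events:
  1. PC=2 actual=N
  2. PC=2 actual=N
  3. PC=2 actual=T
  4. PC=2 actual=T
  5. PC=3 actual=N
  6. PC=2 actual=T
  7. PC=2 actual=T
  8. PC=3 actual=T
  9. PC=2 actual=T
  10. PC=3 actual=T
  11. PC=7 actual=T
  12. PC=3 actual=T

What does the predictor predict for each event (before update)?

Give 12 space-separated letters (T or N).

Ev 1: PC=2 idx=2 pred=N actual=N -> ctr[2]=0
Ev 2: PC=2 idx=2 pred=N actual=N -> ctr[2]=0
Ev 3: PC=2 idx=2 pred=N actual=T -> ctr[2]=1
Ev 4: PC=2 idx=2 pred=N actual=T -> ctr[2]=2
Ev 5: PC=3 idx=0 pred=N actual=N -> ctr[0]=0
Ev 6: PC=2 idx=2 pred=T actual=T -> ctr[2]=3
Ev 7: PC=2 idx=2 pred=T actual=T -> ctr[2]=3
Ev 8: PC=3 idx=0 pred=N actual=T -> ctr[0]=1
Ev 9: PC=2 idx=2 pred=T actual=T -> ctr[2]=3
Ev 10: PC=3 idx=0 pred=N actual=T -> ctr[0]=2
Ev 11: PC=7 idx=1 pred=N actual=T -> ctr[1]=2
Ev 12: PC=3 idx=0 pred=T actual=T -> ctr[0]=3

Answer: N N N N N T T N T N N T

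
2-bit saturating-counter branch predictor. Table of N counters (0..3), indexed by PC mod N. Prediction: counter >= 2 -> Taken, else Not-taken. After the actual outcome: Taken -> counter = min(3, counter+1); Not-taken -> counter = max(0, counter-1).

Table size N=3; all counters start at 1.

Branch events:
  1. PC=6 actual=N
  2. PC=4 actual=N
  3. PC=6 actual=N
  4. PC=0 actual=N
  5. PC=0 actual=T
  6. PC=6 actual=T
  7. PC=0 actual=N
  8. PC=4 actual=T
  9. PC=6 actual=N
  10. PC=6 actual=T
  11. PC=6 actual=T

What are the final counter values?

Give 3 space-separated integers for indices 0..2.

Ev 1: PC=6 idx=0 pred=N actual=N -> ctr[0]=0
Ev 2: PC=4 idx=1 pred=N actual=N -> ctr[1]=0
Ev 3: PC=6 idx=0 pred=N actual=N -> ctr[0]=0
Ev 4: PC=0 idx=0 pred=N actual=N -> ctr[0]=0
Ev 5: PC=0 idx=0 pred=N actual=T -> ctr[0]=1
Ev 6: PC=6 idx=0 pred=N actual=T -> ctr[0]=2
Ev 7: PC=0 idx=0 pred=T actual=N -> ctr[0]=1
Ev 8: PC=4 idx=1 pred=N actual=T -> ctr[1]=1
Ev 9: PC=6 idx=0 pred=N actual=N -> ctr[0]=0
Ev 10: PC=6 idx=0 pred=N actual=T -> ctr[0]=1
Ev 11: PC=6 idx=0 pred=N actual=T -> ctr[0]=2

Answer: 2 1 1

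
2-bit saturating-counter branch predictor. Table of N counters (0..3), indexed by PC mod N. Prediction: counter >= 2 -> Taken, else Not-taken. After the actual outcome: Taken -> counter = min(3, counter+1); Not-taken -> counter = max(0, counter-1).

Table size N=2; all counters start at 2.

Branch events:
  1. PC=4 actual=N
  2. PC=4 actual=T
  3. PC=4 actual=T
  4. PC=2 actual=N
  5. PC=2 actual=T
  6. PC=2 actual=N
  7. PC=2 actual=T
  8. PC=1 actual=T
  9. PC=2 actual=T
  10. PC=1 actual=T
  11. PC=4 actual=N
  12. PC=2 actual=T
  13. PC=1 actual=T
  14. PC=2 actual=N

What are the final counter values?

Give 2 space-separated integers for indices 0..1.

Ev 1: PC=4 idx=0 pred=T actual=N -> ctr[0]=1
Ev 2: PC=4 idx=0 pred=N actual=T -> ctr[0]=2
Ev 3: PC=4 idx=0 pred=T actual=T -> ctr[0]=3
Ev 4: PC=2 idx=0 pred=T actual=N -> ctr[0]=2
Ev 5: PC=2 idx=0 pred=T actual=T -> ctr[0]=3
Ev 6: PC=2 idx=0 pred=T actual=N -> ctr[0]=2
Ev 7: PC=2 idx=0 pred=T actual=T -> ctr[0]=3
Ev 8: PC=1 idx=1 pred=T actual=T -> ctr[1]=3
Ev 9: PC=2 idx=0 pred=T actual=T -> ctr[0]=3
Ev 10: PC=1 idx=1 pred=T actual=T -> ctr[1]=3
Ev 11: PC=4 idx=0 pred=T actual=N -> ctr[0]=2
Ev 12: PC=2 idx=0 pred=T actual=T -> ctr[0]=3
Ev 13: PC=1 idx=1 pred=T actual=T -> ctr[1]=3
Ev 14: PC=2 idx=0 pred=T actual=N -> ctr[0]=2

Answer: 2 3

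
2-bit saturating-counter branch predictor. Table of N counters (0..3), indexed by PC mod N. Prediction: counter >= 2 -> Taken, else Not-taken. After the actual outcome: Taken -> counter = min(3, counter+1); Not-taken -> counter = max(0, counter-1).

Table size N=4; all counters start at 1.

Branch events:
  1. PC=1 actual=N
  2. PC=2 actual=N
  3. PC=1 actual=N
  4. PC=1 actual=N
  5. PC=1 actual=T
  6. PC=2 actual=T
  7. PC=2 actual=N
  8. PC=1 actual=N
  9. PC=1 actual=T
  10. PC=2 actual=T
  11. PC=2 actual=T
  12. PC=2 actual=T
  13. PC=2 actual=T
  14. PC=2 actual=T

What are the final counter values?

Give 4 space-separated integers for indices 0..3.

Answer: 1 1 3 1

Derivation:
Ev 1: PC=1 idx=1 pred=N actual=N -> ctr[1]=0
Ev 2: PC=2 idx=2 pred=N actual=N -> ctr[2]=0
Ev 3: PC=1 idx=1 pred=N actual=N -> ctr[1]=0
Ev 4: PC=1 idx=1 pred=N actual=N -> ctr[1]=0
Ev 5: PC=1 idx=1 pred=N actual=T -> ctr[1]=1
Ev 6: PC=2 idx=2 pred=N actual=T -> ctr[2]=1
Ev 7: PC=2 idx=2 pred=N actual=N -> ctr[2]=0
Ev 8: PC=1 idx=1 pred=N actual=N -> ctr[1]=0
Ev 9: PC=1 idx=1 pred=N actual=T -> ctr[1]=1
Ev 10: PC=2 idx=2 pred=N actual=T -> ctr[2]=1
Ev 11: PC=2 idx=2 pred=N actual=T -> ctr[2]=2
Ev 12: PC=2 idx=2 pred=T actual=T -> ctr[2]=3
Ev 13: PC=2 idx=2 pred=T actual=T -> ctr[2]=3
Ev 14: PC=2 idx=2 pred=T actual=T -> ctr[2]=3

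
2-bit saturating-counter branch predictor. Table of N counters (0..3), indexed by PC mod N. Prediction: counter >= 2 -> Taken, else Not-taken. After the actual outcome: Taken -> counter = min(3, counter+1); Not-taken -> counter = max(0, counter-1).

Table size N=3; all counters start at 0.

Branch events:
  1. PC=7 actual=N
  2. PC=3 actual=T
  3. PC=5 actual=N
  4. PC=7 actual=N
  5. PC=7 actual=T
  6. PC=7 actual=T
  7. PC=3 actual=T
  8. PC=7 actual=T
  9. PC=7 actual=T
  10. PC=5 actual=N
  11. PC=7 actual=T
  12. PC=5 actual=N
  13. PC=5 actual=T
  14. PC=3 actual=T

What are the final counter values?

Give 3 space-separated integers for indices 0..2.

Ev 1: PC=7 idx=1 pred=N actual=N -> ctr[1]=0
Ev 2: PC=3 idx=0 pred=N actual=T -> ctr[0]=1
Ev 3: PC=5 idx=2 pred=N actual=N -> ctr[2]=0
Ev 4: PC=7 idx=1 pred=N actual=N -> ctr[1]=0
Ev 5: PC=7 idx=1 pred=N actual=T -> ctr[1]=1
Ev 6: PC=7 idx=1 pred=N actual=T -> ctr[1]=2
Ev 7: PC=3 idx=0 pred=N actual=T -> ctr[0]=2
Ev 8: PC=7 idx=1 pred=T actual=T -> ctr[1]=3
Ev 9: PC=7 idx=1 pred=T actual=T -> ctr[1]=3
Ev 10: PC=5 idx=2 pred=N actual=N -> ctr[2]=0
Ev 11: PC=7 idx=1 pred=T actual=T -> ctr[1]=3
Ev 12: PC=5 idx=2 pred=N actual=N -> ctr[2]=0
Ev 13: PC=5 idx=2 pred=N actual=T -> ctr[2]=1
Ev 14: PC=3 idx=0 pred=T actual=T -> ctr[0]=3

Answer: 3 3 1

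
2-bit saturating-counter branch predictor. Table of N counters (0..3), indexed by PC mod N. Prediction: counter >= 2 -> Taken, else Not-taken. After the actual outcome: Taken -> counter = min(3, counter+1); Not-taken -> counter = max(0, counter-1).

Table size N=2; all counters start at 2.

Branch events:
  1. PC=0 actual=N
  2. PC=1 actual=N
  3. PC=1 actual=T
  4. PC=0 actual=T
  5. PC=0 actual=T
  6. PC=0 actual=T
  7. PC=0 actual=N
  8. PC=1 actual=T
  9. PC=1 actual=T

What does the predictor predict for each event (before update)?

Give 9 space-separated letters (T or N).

Ev 1: PC=0 idx=0 pred=T actual=N -> ctr[0]=1
Ev 2: PC=1 idx=1 pred=T actual=N -> ctr[1]=1
Ev 3: PC=1 idx=1 pred=N actual=T -> ctr[1]=2
Ev 4: PC=0 idx=0 pred=N actual=T -> ctr[0]=2
Ev 5: PC=0 idx=0 pred=T actual=T -> ctr[0]=3
Ev 6: PC=0 idx=0 pred=T actual=T -> ctr[0]=3
Ev 7: PC=0 idx=0 pred=T actual=N -> ctr[0]=2
Ev 8: PC=1 idx=1 pred=T actual=T -> ctr[1]=3
Ev 9: PC=1 idx=1 pred=T actual=T -> ctr[1]=3

Answer: T T N N T T T T T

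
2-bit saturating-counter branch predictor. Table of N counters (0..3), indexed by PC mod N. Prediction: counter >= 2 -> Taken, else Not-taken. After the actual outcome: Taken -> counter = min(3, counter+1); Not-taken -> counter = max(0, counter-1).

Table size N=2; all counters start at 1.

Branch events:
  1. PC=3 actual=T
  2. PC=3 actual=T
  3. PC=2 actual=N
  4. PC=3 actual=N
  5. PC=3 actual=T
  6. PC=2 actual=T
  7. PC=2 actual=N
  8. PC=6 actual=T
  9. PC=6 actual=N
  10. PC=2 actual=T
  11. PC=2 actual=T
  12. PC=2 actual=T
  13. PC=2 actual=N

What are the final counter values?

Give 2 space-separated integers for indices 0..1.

Answer: 2 3

Derivation:
Ev 1: PC=3 idx=1 pred=N actual=T -> ctr[1]=2
Ev 2: PC=3 idx=1 pred=T actual=T -> ctr[1]=3
Ev 3: PC=2 idx=0 pred=N actual=N -> ctr[0]=0
Ev 4: PC=3 idx=1 pred=T actual=N -> ctr[1]=2
Ev 5: PC=3 idx=1 pred=T actual=T -> ctr[1]=3
Ev 6: PC=2 idx=0 pred=N actual=T -> ctr[0]=1
Ev 7: PC=2 idx=0 pred=N actual=N -> ctr[0]=0
Ev 8: PC=6 idx=0 pred=N actual=T -> ctr[0]=1
Ev 9: PC=6 idx=0 pred=N actual=N -> ctr[0]=0
Ev 10: PC=2 idx=0 pred=N actual=T -> ctr[0]=1
Ev 11: PC=2 idx=0 pred=N actual=T -> ctr[0]=2
Ev 12: PC=2 idx=0 pred=T actual=T -> ctr[0]=3
Ev 13: PC=2 idx=0 pred=T actual=N -> ctr[0]=2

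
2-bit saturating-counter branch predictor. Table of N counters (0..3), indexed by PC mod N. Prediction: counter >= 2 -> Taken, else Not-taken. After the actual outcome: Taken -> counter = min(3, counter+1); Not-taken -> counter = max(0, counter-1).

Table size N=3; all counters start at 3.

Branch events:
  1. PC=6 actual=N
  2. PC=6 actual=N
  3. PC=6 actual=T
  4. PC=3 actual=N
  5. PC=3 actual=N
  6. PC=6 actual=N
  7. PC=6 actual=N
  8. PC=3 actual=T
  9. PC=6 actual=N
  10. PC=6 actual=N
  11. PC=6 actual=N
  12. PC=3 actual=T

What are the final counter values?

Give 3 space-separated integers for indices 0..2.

Ev 1: PC=6 idx=0 pred=T actual=N -> ctr[0]=2
Ev 2: PC=6 idx=0 pred=T actual=N -> ctr[0]=1
Ev 3: PC=6 idx=0 pred=N actual=T -> ctr[0]=2
Ev 4: PC=3 idx=0 pred=T actual=N -> ctr[0]=1
Ev 5: PC=3 idx=0 pred=N actual=N -> ctr[0]=0
Ev 6: PC=6 idx=0 pred=N actual=N -> ctr[0]=0
Ev 7: PC=6 idx=0 pred=N actual=N -> ctr[0]=0
Ev 8: PC=3 idx=0 pred=N actual=T -> ctr[0]=1
Ev 9: PC=6 idx=0 pred=N actual=N -> ctr[0]=0
Ev 10: PC=6 idx=0 pred=N actual=N -> ctr[0]=0
Ev 11: PC=6 idx=0 pred=N actual=N -> ctr[0]=0
Ev 12: PC=3 idx=0 pred=N actual=T -> ctr[0]=1

Answer: 1 3 3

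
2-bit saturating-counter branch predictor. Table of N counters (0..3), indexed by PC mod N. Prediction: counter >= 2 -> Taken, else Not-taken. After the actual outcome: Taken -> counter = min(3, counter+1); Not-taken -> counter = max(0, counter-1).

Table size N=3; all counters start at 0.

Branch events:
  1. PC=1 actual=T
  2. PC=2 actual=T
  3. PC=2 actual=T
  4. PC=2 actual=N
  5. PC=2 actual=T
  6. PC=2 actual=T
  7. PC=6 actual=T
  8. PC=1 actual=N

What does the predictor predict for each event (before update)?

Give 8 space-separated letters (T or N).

Answer: N N N T N T N N

Derivation:
Ev 1: PC=1 idx=1 pred=N actual=T -> ctr[1]=1
Ev 2: PC=2 idx=2 pred=N actual=T -> ctr[2]=1
Ev 3: PC=2 idx=2 pred=N actual=T -> ctr[2]=2
Ev 4: PC=2 idx=2 pred=T actual=N -> ctr[2]=1
Ev 5: PC=2 idx=2 pred=N actual=T -> ctr[2]=2
Ev 6: PC=2 idx=2 pred=T actual=T -> ctr[2]=3
Ev 7: PC=6 idx=0 pred=N actual=T -> ctr[0]=1
Ev 8: PC=1 idx=1 pred=N actual=N -> ctr[1]=0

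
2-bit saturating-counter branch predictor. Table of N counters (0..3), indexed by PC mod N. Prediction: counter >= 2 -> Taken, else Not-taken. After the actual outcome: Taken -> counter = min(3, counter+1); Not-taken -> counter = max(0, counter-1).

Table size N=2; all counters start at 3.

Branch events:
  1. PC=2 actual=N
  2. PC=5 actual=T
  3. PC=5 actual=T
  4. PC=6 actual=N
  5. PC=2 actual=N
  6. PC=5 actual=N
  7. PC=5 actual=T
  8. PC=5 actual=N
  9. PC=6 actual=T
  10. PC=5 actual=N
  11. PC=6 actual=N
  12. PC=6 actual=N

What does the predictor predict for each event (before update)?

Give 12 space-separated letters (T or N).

Ev 1: PC=2 idx=0 pred=T actual=N -> ctr[0]=2
Ev 2: PC=5 idx=1 pred=T actual=T -> ctr[1]=3
Ev 3: PC=5 idx=1 pred=T actual=T -> ctr[1]=3
Ev 4: PC=6 idx=0 pred=T actual=N -> ctr[0]=1
Ev 5: PC=2 idx=0 pred=N actual=N -> ctr[0]=0
Ev 6: PC=5 idx=1 pred=T actual=N -> ctr[1]=2
Ev 7: PC=5 idx=1 pred=T actual=T -> ctr[1]=3
Ev 8: PC=5 idx=1 pred=T actual=N -> ctr[1]=2
Ev 9: PC=6 idx=0 pred=N actual=T -> ctr[0]=1
Ev 10: PC=5 idx=1 pred=T actual=N -> ctr[1]=1
Ev 11: PC=6 idx=0 pred=N actual=N -> ctr[0]=0
Ev 12: PC=6 idx=0 pred=N actual=N -> ctr[0]=0

Answer: T T T T N T T T N T N N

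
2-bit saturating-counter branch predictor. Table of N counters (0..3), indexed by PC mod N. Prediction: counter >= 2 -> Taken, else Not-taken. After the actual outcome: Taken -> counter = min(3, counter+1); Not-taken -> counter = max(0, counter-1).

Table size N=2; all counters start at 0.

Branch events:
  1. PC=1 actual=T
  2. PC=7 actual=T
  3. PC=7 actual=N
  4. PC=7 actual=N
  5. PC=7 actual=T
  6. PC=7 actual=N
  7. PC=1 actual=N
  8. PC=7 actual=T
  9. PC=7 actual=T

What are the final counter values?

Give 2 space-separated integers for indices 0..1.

Answer: 0 2

Derivation:
Ev 1: PC=1 idx=1 pred=N actual=T -> ctr[1]=1
Ev 2: PC=7 idx=1 pred=N actual=T -> ctr[1]=2
Ev 3: PC=7 idx=1 pred=T actual=N -> ctr[1]=1
Ev 4: PC=7 idx=1 pred=N actual=N -> ctr[1]=0
Ev 5: PC=7 idx=1 pred=N actual=T -> ctr[1]=1
Ev 6: PC=7 idx=1 pred=N actual=N -> ctr[1]=0
Ev 7: PC=1 idx=1 pred=N actual=N -> ctr[1]=0
Ev 8: PC=7 idx=1 pred=N actual=T -> ctr[1]=1
Ev 9: PC=7 idx=1 pred=N actual=T -> ctr[1]=2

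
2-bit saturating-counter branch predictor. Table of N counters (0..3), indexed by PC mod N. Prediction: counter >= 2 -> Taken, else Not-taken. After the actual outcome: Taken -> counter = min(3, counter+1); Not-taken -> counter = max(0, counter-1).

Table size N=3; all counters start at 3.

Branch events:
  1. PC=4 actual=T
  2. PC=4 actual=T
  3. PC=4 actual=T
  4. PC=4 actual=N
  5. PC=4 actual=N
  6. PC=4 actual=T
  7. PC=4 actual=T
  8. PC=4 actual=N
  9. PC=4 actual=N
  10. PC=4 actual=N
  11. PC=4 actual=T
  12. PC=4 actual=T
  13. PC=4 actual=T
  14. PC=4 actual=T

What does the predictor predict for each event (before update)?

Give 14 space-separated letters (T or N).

Ev 1: PC=4 idx=1 pred=T actual=T -> ctr[1]=3
Ev 2: PC=4 idx=1 pred=T actual=T -> ctr[1]=3
Ev 3: PC=4 idx=1 pred=T actual=T -> ctr[1]=3
Ev 4: PC=4 idx=1 pred=T actual=N -> ctr[1]=2
Ev 5: PC=4 idx=1 pred=T actual=N -> ctr[1]=1
Ev 6: PC=4 idx=1 pred=N actual=T -> ctr[1]=2
Ev 7: PC=4 idx=1 pred=T actual=T -> ctr[1]=3
Ev 8: PC=4 idx=1 pred=T actual=N -> ctr[1]=2
Ev 9: PC=4 idx=1 pred=T actual=N -> ctr[1]=1
Ev 10: PC=4 idx=1 pred=N actual=N -> ctr[1]=0
Ev 11: PC=4 idx=1 pred=N actual=T -> ctr[1]=1
Ev 12: PC=4 idx=1 pred=N actual=T -> ctr[1]=2
Ev 13: PC=4 idx=1 pred=T actual=T -> ctr[1]=3
Ev 14: PC=4 idx=1 pred=T actual=T -> ctr[1]=3

Answer: T T T T T N T T T N N N T T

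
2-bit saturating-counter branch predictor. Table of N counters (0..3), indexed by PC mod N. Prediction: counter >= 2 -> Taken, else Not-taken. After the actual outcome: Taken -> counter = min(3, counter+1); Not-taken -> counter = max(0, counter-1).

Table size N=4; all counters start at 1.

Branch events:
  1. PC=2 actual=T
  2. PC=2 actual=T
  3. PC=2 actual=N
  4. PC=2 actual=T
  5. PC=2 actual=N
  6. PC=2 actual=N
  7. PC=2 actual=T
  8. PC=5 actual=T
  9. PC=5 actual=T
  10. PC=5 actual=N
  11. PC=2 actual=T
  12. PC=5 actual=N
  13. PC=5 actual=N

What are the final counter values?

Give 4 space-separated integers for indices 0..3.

Answer: 1 0 3 1

Derivation:
Ev 1: PC=2 idx=2 pred=N actual=T -> ctr[2]=2
Ev 2: PC=2 idx=2 pred=T actual=T -> ctr[2]=3
Ev 3: PC=2 idx=2 pred=T actual=N -> ctr[2]=2
Ev 4: PC=2 idx=2 pred=T actual=T -> ctr[2]=3
Ev 5: PC=2 idx=2 pred=T actual=N -> ctr[2]=2
Ev 6: PC=2 idx=2 pred=T actual=N -> ctr[2]=1
Ev 7: PC=2 idx=2 pred=N actual=T -> ctr[2]=2
Ev 8: PC=5 idx=1 pred=N actual=T -> ctr[1]=2
Ev 9: PC=5 idx=1 pred=T actual=T -> ctr[1]=3
Ev 10: PC=5 idx=1 pred=T actual=N -> ctr[1]=2
Ev 11: PC=2 idx=2 pred=T actual=T -> ctr[2]=3
Ev 12: PC=5 idx=1 pred=T actual=N -> ctr[1]=1
Ev 13: PC=5 idx=1 pred=N actual=N -> ctr[1]=0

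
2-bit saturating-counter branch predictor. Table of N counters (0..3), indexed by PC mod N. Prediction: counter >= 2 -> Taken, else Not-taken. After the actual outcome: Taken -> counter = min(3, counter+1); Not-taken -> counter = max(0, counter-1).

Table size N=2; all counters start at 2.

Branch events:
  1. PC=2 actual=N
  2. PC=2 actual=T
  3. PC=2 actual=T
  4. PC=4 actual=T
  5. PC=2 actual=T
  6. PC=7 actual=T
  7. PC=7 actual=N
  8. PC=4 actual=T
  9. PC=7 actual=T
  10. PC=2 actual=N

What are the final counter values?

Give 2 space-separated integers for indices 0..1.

Ev 1: PC=2 idx=0 pred=T actual=N -> ctr[0]=1
Ev 2: PC=2 idx=0 pred=N actual=T -> ctr[0]=2
Ev 3: PC=2 idx=0 pred=T actual=T -> ctr[0]=3
Ev 4: PC=4 idx=0 pred=T actual=T -> ctr[0]=3
Ev 5: PC=2 idx=0 pred=T actual=T -> ctr[0]=3
Ev 6: PC=7 idx=1 pred=T actual=T -> ctr[1]=3
Ev 7: PC=7 idx=1 pred=T actual=N -> ctr[1]=2
Ev 8: PC=4 idx=0 pred=T actual=T -> ctr[0]=3
Ev 9: PC=7 idx=1 pred=T actual=T -> ctr[1]=3
Ev 10: PC=2 idx=0 pred=T actual=N -> ctr[0]=2

Answer: 2 3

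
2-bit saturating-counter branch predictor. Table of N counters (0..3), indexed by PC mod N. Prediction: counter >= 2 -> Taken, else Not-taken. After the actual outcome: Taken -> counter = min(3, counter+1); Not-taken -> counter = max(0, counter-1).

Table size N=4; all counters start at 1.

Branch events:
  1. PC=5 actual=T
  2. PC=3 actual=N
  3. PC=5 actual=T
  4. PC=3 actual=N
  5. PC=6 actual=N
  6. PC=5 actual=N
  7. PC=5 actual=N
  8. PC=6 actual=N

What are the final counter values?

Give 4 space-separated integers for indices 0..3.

Answer: 1 1 0 0

Derivation:
Ev 1: PC=5 idx=1 pred=N actual=T -> ctr[1]=2
Ev 2: PC=3 idx=3 pred=N actual=N -> ctr[3]=0
Ev 3: PC=5 idx=1 pred=T actual=T -> ctr[1]=3
Ev 4: PC=3 idx=3 pred=N actual=N -> ctr[3]=0
Ev 5: PC=6 idx=2 pred=N actual=N -> ctr[2]=0
Ev 6: PC=5 idx=1 pred=T actual=N -> ctr[1]=2
Ev 7: PC=5 idx=1 pred=T actual=N -> ctr[1]=1
Ev 8: PC=6 idx=2 pred=N actual=N -> ctr[2]=0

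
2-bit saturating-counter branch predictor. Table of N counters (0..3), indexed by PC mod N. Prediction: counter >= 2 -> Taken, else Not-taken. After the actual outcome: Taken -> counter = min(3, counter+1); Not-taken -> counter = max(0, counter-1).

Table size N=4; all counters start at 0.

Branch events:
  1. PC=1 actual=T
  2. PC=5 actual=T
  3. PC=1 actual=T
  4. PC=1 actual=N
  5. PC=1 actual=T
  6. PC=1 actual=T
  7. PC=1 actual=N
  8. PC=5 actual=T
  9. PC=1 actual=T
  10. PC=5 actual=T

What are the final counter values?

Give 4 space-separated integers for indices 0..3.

Ev 1: PC=1 idx=1 pred=N actual=T -> ctr[1]=1
Ev 2: PC=5 idx=1 pred=N actual=T -> ctr[1]=2
Ev 3: PC=1 idx=1 pred=T actual=T -> ctr[1]=3
Ev 4: PC=1 idx=1 pred=T actual=N -> ctr[1]=2
Ev 5: PC=1 idx=1 pred=T actual=T -> ctr[1]=3
Ev 6: PC=1 idx=1 pred=T actual=T -> ctr[1]=3
Ev 7: PC=1 idx=1 pred=T actual=N -> ctr[1]=2
Ev 8: PC=5 idx=1 pred=T actual=T -> ctr[1]=3
Ev 9: PC=1 idx=1 pred=T actual=T -> ctr[1]=3
Ev 10: PC=5 idx=1 pred=T actual=T -> ctr[1]=3

Answer: 0 3 0 0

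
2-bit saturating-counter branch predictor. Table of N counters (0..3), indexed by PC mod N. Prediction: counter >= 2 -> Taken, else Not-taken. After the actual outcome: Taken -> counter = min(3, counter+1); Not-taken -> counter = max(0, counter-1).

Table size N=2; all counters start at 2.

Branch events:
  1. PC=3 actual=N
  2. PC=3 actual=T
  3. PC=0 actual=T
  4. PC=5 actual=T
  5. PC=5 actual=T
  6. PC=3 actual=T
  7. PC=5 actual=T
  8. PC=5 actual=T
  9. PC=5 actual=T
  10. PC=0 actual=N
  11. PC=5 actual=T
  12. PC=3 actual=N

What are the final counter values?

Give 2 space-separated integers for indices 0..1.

Ev 1: PC=3 idx=1 pred=T actual=N -> ctr[1]=1
Ev 2: PC=3 idx=1 pred=N actual=T -> ctr[1]=2
Ev 3: PC=0 idx=0 pred=T actual=T -> ctr[0]=3
Ev 4: PC=5 idx=1 pred=T actual=T -> ctr[1]=3
Ev 5: PC=5 idx=1 pred=T actual=T -> ctr[1]=3
Ev 6: PC=3 idx=1 pred=T actual=T -> ctr[1]=3
Ev 7: PC=5 idx=1 pred=T actual=T -> ctr[1]=3
Ev 8: PC=5 idx=1 pred=T actual=T -> ctr[1]=3
Ev 9: PC=5 idx=1 pred=T actual=T -> ctr[1]=3
Ev 10: PC=0 idx=0 pred=T actual=N -> ctr[0]=2
Ev 11: PC=5 idx=1 pred=T actual=T -> ctr[1]=3
Ev 12: PC=3 idx=1 pred=T actual=N -> ctr[1]=2

Answer: 2 2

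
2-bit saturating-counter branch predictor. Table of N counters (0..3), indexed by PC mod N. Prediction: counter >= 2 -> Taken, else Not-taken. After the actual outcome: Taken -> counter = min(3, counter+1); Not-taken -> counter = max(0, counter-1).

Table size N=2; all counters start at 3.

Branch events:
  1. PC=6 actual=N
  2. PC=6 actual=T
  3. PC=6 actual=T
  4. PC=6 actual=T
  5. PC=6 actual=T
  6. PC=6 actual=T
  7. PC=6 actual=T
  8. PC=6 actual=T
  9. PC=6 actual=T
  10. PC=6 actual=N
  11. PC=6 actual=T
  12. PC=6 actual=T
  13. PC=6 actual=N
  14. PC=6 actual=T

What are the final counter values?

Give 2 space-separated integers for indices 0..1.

Ev 1: PC=6 idx=0 pred=T actual=N -> ctr[0]=2
Ev 2: PC=6 idx=0 pred=T actual=T -> ctr[0]=3
Ev 3: PC=6 idx=0 pred=T actual=T -> ctr[0]=3
Ev 4: PC=6 idx=0 pred=T actual=T -> ctr[0]=3
Ev 5: PC=6 idx=0 pred=T actual=T -> ctr[0]=3
Ev 6: PC=6 idx=0 pred=T actual=T -> ctr[0]=3
Ev 7: PC=6 idx=0 pred=T actual=T -> ctr[0]=3
Ev 8: PC=6 idx=0 pred=T actual=T -> ctr[0]=3
Ev 9: PC=6 idx=0 pred=T actual=T -> ctr[0]=3
Ev 10: PC=6 idx=0 pred=T actual=N -> ctr[0]=2
Ev 11: PC=6 idx=0 pred=T actual=T -> ctr[0]=3
Ev 12: PC=6 idx=0 pred=T actual=T -> ctr[0]=3
Ev 13: PC=6 idx=0 pred=T actual=N -> ctr[0]=2
Ev 14: PC=6 idx=0 pred=T actual=T -> ctr[0]=3

Answer: 3 3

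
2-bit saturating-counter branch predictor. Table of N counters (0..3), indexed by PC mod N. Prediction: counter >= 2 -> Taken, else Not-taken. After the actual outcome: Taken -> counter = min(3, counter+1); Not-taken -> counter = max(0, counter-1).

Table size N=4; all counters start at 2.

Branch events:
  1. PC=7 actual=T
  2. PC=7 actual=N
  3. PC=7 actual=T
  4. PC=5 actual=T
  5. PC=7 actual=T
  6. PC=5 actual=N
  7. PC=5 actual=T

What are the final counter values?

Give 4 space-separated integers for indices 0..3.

Ev 1: PC=7 idx=3 pred=T actual=T -> ctr[3]=3
Ev 2: PC=7 idx=3 pred=T actual=N -> ctr[3]=2
Ev 3: PC=7 idx=3 pred=T actual=T -> ctr[3]=3
Ev 4: PC=5 idx=1 pred=T actual=T -> ctr[1]=3
Ev 5: PC=7 idx=3 pred=T actual=T -> ctr[3]=3
Ev 6: PC=5 idx=1 pred=T actual=N -> ctr[1]=2
Ev 7: PC=5 idx=1 pred=T actual=T -> ctr[1]=3

Answer: 2 3 2 3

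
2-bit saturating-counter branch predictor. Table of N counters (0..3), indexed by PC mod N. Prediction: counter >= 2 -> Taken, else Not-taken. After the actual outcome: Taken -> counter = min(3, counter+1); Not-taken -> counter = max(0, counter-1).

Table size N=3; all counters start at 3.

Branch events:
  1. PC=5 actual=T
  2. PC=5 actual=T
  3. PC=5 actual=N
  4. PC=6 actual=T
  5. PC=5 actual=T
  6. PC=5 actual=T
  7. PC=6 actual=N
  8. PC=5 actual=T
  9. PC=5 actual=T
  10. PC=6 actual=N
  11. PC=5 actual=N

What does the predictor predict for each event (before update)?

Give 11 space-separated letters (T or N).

Ev 1: PC=5 idx=2 pred=T actual=T -> ctr[2]=3
Ev 2: PC=5 idx=2 pred=T actual=T -> ctr[2]=3
Ev 3: PC=5 idx=2 pred=T actual=N -> ctr[2]=2
Ev 4: PC=6 idx=0 pred=T actual=T -> ctr[0]=3
Ev 5: PC=5 idx=2 pred=T actual=T -> ctr[2]=3
Ev 6: PC=5 idx=2 pred=T actual=T -> ctr[2]=3
Ev 7: PC=6 idx=0 pred=T actual=N -> ctr[0]=2
Ev 8: PC=5 idx=2 pred=T actual=T -> ctr[2]=3
Ev 9: PC=5 idx=2 pred=T actual=T -> ctr[2]=3
Ev 10: PC=6 idx=0 pred=T actual=N -> ctr[0]=1
Ev 11: PC=5 idx=2 pred=T actual=N -> ctr[2]=2

Answer: T T T T T T T T T T T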